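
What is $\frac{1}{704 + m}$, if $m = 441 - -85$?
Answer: $\frac{1}{1230} \approx 0.00081301$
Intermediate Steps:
$m = 526$ ($m = 441 + 85 = 526$)
$\frac{1}{704 + m} = \frac{1}{704 + 526} = \frac{1}{1230}$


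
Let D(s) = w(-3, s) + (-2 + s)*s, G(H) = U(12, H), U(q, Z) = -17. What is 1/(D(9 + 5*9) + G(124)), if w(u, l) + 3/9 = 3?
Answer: 3/8381 ≈ 0.00035795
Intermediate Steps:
w(u, l) = 8/3 (w(u, l) = -⅓ + 3 = 8/3)
G(H) = -17
D(s) = 8/3 + s*(-2 + s) (D(s) = 8/3 + (-2 + s)*s = 8/3 + s*(-2 + s))
1/(D(9 + 5*9) + G(124)) = 1/((8/3 + (9 + 5*9)² - 2*(9 + 5*9)) - 17) = 1/((8/3 + (9 + 45)² - 2*(9 + 45)) - 17) = 1/((8/3 + 54² - 2*54) - 17) = 1/((8/3 + 2916 - 108) - 17) = 1/(8432/3 - 17) = 1/(8381/3) = 3/8381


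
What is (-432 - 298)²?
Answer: 532900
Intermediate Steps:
(-432 - 298)² = (-730)² = 532900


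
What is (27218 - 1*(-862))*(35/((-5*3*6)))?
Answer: -10920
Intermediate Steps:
(27218 - 1*(-862))*(35/((-5*3*6))) = (27218 + 862)*(35/((-15*6))) = 28080*(35/(-90)) = 28080*(35*(-1/90)) = 28080*(-7/18) = -10920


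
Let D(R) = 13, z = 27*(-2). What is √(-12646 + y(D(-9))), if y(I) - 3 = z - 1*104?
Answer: I*√12801 ≈ 113.14*I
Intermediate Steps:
z = -54
y(I) = -155 (y(I) = 3 + (-54 - 1*104) = 3 + (-54 - 104) = 3 - 158 = -155)
√(-12646 + y(D(-9))) = √(-12646 - 155) = √(-12801) = I*√12801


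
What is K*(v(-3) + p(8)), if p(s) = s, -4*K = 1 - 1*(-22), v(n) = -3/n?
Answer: -207/4 ≈ -51.750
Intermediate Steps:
K = -23/4 (K = -(1 - 1*(-22))/4 = -(1 + 22)/4 = -¼*23 = -23/4 ≈ -5.7500)
K*(v(-3) + p(8)) = -23*(-3/(-3) + 8)/4 = -23*(-3*(-⅓) + 8)/4 = -23*(1 + 8)/4 = -23/4*9 = -207/4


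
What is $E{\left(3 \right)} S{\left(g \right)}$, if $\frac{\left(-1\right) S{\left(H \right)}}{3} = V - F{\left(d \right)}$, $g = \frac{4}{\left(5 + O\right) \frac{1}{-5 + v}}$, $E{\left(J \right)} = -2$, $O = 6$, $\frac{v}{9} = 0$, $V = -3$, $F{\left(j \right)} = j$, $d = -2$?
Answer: $-6$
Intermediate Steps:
$v = 0$ ($v = 9 \cdot 0 = 0$)
$g = - \frac{20}{11}$ ($g = \frac{4}{\left(5 + 6\right) \frac{1}{-5 + 0}} = \frac{4}{11 \frac{1}{-5}} = \frac{4}{11 \left(- \frac{1}{5}\right)} = \frac{4}{- \frac{11}{5}} = 4 \left(- \frac{5}{11}\right) = - \frac{20}{11} \approx -1.8182$)
$S{\left(H \right)} = 3$ ($S{\left(H \right)} = - 3 \left(-3 - -2\right) = - 3 \left(-3 + 2\right) = \left(-3\right) \left(-1\right) = 3$)
$E{\left(3 \right)} S{\left(g \right)} = \left(-2\right) 3 = -6$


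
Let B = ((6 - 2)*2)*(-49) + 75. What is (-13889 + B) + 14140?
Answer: -66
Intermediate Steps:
B = -317 (B = (4*2)*(-49) + 75 = 8*(-49) + 75 = -392 + 75 = -317)
(-13889 + B) + 14140 = (-13889 - 317) + 14140 = -14206 + 14140 = -66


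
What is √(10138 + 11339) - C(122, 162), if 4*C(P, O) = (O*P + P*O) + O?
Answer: -19845/2 + √21477 ≈ -9776.0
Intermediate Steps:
C(P, O) = O/4 + O*P/2 (C(P, O) = ((O*P + P*O) + O)/4 = ((O*P + O*P) + O)/4 = (2*O*P + O)/4 = (O + 2*O*P)/4 = O/4 + O*P/2)
√(10138 + 11339) - C(122, 162) = √(10138 + 11339) - 162*(1 + 2*122)/4 = √21477 - 162*(1 + 244)/4 = √21477 - 162*245/4 = √21477 - 1*19845/2 = √21477 - 19845/2 = -19845/2 + √21477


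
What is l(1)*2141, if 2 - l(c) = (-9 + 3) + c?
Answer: 14987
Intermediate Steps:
l(c) = 8 - c (l(c) = 2 - ((-9 + 3) + c) = 2 - (-6 + c) = 2 + (6 - c) = 8 - c)
l(1)*2141 = (8 - 1*1)*2141 = (8 - 1)*2141 = 7*2141 = 14987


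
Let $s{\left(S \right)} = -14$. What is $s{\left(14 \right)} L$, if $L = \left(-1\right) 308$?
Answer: $4312$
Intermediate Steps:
$L = -308$
$s{\left(14 \right)} L = \left(-14\right) \left(-308\right) = 4312$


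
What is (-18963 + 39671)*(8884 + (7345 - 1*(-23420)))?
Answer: 821051492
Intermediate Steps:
(-18963 + 39671)*(8884 + (7345 - 1*(-23420))) = 20708*(8884 + (7345 + 23420)) = 20708*(8884 + 30765) = 20708*39649 = 821051492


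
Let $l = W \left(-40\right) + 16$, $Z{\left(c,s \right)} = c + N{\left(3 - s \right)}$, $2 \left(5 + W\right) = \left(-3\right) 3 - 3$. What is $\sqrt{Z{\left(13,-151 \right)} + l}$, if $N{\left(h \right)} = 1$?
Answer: $\sqrt{470} \approx 21.679$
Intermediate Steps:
$W = -11$ ($W = -5 + \frac{\left(-3\right) 3 - 3}{2} = -5 + \frac{-9 - 3}{2} = -5 + \frac{1}{2} \left(-12\right) = -5 - 6 = -11$)
$Z{\left(c,s \right)} = 1 + c$ ($Z{\left(c,s \right)} = c + 1 = 1 + c$)
$l = 456$ ($l = \left(-11\right) \left(-40\right) + 16 = 440 + 16 = 456$)
$\sqrt{Z{\left(13,-151 \right)} + l} = \sqrt{\left(1 + 13\right) + 456} = \sqrt{14 + 456} = \sqrt{470}$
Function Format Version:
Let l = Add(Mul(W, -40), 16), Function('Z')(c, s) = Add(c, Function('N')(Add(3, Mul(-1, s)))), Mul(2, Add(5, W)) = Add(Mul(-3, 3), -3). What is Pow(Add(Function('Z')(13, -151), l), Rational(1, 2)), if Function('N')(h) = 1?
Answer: Pow(470, Rational(1, 2)) ≈ 21.679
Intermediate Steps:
W = -11 (W = Add(-5, Mul(Rational(1, 2), Add(Mul(-3, 3), -3))) = Add(-5, Mul(Rational(1, 2), Add(-9, -3))) = Add(-5, Mul(Rational(1, 2), -12)) = Add(-5, -6) = -11)
Function('Z')(c, s) = Add(1, c) (Function('Z')(c, s) = Add(c, 1) = Add(1, c))
l = 456 (l = Add(Mul(-11, -40), 16) = Add(440, 16) = 456)
Pow(Add(Function('Z')(13, -151), l), Rational(1, 2)) = Pow(Add(Add(1, 13), 456), Rational(1, 2)) = Pow(Add(14, 456), Rational(1, 2)) = Pow(470, Rational(1, 2))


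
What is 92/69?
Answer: 4/3 ≈ 1.3333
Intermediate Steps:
92/69 = 92*(1/69) = 4/3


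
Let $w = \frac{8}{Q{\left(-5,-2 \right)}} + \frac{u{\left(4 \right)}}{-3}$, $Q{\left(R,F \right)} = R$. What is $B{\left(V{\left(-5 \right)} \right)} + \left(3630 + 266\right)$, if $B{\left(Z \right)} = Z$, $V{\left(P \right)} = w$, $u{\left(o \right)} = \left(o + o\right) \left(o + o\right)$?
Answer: $\frac{58096}{15} \approx 3873.1$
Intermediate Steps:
$u{\left(o \right)} = 4 o^{2}$ ($u{\left(o \right)} = 2 o 2 o = 4 o^{2}$)
$w = - \frac{344}{15}$ ($w = \frac{8}{-5} + \frac{4 \cdot 4^{2}}{-3} = 8 \left(- \frac{1}{5}\right) + 4 \cdot 16 \left(- \frac{1}{3}\right) = - \frac{8}{5} + 64 \left(- \frac{1}{3}\right) = - \frac{8}{5} - \frac{64}{3} = - \frac{344}{15} \approx -22.933$)
$V{\left(P \right)} = - \frac{344}{15}$
$B{\left(V{\left(-5 \right)} \right)} + \left(3630 + 266\right) = - \frac{344}{15} + \left(3630 + 266\right) = - \frac{344}{15} + 3896 = \frac{58096}{15}$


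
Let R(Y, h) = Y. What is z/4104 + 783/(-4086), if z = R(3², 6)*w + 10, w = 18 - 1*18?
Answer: -88127/465804 ≈ -0.18919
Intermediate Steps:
w = 0 (w = 18 - 18 = 0)
z = 10 (z = 3²*0 + 10 = 9*0 + 10 = 0 + 10 = 10)
z/4104 + 783/(-4086) = 10/4104 + 783/(-4086) = 10*(1/4104) + 783*(-1/4086) = 5/2052 - 87/454 = -88127/465804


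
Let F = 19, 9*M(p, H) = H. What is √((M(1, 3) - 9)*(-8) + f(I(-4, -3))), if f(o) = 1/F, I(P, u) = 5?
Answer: √225435/57 ≈ 8.3298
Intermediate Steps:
M(p, H) = H/9
f(o) = 1/19
√((M(1, 3) - 9)*(-8) + f(I(-4, -3))) = √(((⅑)*3 - 9)*(-8) + 1/19) = √((⅓ - 9)*(-8) + 1/19) = √(-26/3*(-8) + 1/19) = √(208/3 + 1/19) = √(3955/57) = √225435/57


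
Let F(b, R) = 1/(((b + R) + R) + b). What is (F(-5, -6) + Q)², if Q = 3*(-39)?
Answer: 6630625/484 ≈ 13700.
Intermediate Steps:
Q = -117
F(b, R) = 1/(2*R + 2*b) (F(b, R) = 1/(((R + b) + R) + b) = 1/((b + 2*R) + b) = 1/(2*R + 2*b))
(F(-5, -6) + Q)² = (1/(2*(-6 - 5)) - 117)² = ((½)/(-11) - 117)² = ((½)*(-1/11) - 117)² = (-1/22 - 117)² = (-2575/22)² = 6630625/484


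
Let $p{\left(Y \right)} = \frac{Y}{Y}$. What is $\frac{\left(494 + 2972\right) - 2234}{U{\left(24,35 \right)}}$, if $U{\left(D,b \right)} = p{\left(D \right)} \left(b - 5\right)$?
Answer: $\frac{616}{15} \approx 41.067$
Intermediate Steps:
$p{\left(Y \right)} = 1$
$U{\left(D,b \right)} = -5 + b$ ($U{\left(D,b \right)} = 1 \left(b - 5\right) = 1 \left(-5 + b\right) = -5 + b$)
$\frac{\left(494 + 2972\right) - 2234}{U{\left(24,35 \right)}} = \frac{\left(494 + 2972\right) - 2234}{-5 + 35} = \frac{3466 - 2234}{30} = 1232 \cdot \frac{1}{30} = \frac{616}{15}$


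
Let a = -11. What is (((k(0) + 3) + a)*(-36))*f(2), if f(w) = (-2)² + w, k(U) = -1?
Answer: 1944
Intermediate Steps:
f(w) = 4 + w
(((k(0) + 3) + a)*(-36))*f(2) = (((-1 + 3) - 11)*(-36))*(4 + 2) = ((2 - 11)*(-36))*6 = -9*(-36)*6 = 324*6 = 1944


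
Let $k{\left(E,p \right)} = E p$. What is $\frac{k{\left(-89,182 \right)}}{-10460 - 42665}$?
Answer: $\frac{16198}{53125} \approx 0.3049$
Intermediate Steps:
$\frac{k{\left(-89,182 \right)}}{-10460 - 42665} = \frac{\left(-89\right) 182}{-10460 - 42665} = - \frac{16198}{-10460 - 42665} = - \frac{16198}{-53125} = \left(-16198\right) \left(- \frac{1}{53125}\right) = \frac{16198}{53125}$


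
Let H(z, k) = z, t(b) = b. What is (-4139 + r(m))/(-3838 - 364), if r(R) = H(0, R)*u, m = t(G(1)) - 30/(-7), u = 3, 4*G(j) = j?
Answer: 4139/4202 ≈ 0.98501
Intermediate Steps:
G(j) = j/4
m = 127/28 (m = (¼)*1 - 30/(-7) = ¼ - 30*(-⅐) = ¼ + 30/7 = 127/28 ≈ 4.5357)
r(R) = 0 (r(R) = 0*3 = 0)
(-4139 + r(m))/(-3838 - 364) = (-4139 + 0)/(-3838 - 364) = -4139/(-4202) = -4139*(-1/4202) = 4139/4202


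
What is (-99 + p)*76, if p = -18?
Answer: -8892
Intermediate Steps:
(-99 + p)*76 = (-99 - 18)*76 = -117*76 = -8892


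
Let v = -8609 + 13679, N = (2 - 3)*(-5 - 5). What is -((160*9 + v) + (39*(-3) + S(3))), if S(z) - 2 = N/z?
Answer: -19195/3 ≈ -6398.3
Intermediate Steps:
N = 10 (N = -1*(-10) = 10)
S(z) = 2 + 10/z
v = 5070
-((160*9 + v) + (39*(-3) + S(3))) = -((160*9 + 5070) + (39*(-3) + (2 + 10/3))) = -((1440 + 5070) + (-117 + (2 + 10*(⅓)))) = -(6510 + (-117 + (2 + 10/3))) = -(6510 + (-117 + 16/3)) = -(6510 - 335/3) = -1*19195/3 = -19195/3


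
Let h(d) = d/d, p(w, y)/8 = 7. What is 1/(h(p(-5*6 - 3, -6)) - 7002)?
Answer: -1/7001 ≈ -0.00014284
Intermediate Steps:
p(w, y) = 56 (p(w, y) = 8*7 = 56)
h(d) = 1
1/(h(p(-5*6 - 3, -6)) - 7002) = 1/(1 - 7002) = 1/(-7001) = -1/7001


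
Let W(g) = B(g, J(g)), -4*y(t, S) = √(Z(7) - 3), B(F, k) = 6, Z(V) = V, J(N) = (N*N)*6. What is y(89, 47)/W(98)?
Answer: -1/12 ≈ -0.083333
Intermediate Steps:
J(N) = 6*N² (J(N) = N²*6 = 6*N²)
y(t, S) = -½ (y(t, S) = -√(7 - 3)/4 = -√4/4 = -¼*2 = -½)
W(g) = 6
y(89, 47)/W(98) = -½/6 = -½*⅙ = -1/12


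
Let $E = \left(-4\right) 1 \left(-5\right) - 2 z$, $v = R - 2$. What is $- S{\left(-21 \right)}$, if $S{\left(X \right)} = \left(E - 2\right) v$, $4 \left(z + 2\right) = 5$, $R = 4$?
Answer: $-39$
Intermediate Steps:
$z = - \frac{3}{4}$ ($z = -2 + \frac{1}{4} \cdot 5 = -2 + \frac{5}{4} = - \frac{3}{4} \approx -0.75$)
$v = 2$ ($v = 4 - 2 = 2$)
$E = \frac{43}{2}$ ($E = \left(-4\right) 1 \left(-5\right) - - \frac{3}{2} = \left(-4\right) \left(-5\right) + \frac{3}{2} = 20 + \frac{3}{2} = \frac{43}{2} \approx 21.5$)
$S{\left(X \right)} = 39$ ($S{\left(X \right)} = \left(\frac{43}{2} - 2\right) 2 = \frac{39}{2} \cdot 2 = 39$)
$- S{\left(-21 \right)} = \left(-1\right) 39 = -39$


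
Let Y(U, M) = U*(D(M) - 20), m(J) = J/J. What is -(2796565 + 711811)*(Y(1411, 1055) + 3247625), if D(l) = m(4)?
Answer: -11299833554816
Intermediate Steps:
m(J) = 1
D(l) = 1
Y(U, M) = -19*U (Y(U, M) = U*(1 - 20) = U*(-19) = -19*U)
-(2796565 + 711811)*(Y(1411, 1055) + 3247625) = -(2796565 + 711811)*(-19*1411 + 3247625) = -3508376*(-26809 + 3247625) = -3508376*3220816 = -1*11299833554816 = -11299833554816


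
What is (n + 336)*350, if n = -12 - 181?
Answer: 50050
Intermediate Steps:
n = -193
(n + 336)*350 = (-193 + 336)*350 = 143*350 = 50050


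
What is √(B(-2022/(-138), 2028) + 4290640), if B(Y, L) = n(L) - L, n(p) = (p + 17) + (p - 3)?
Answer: √4292682 ≈ 2071.9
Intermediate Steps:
n(p) = 14 + 2*p (n(p) = (17 + p) + (-3 + p) = 14 + 2*p)
B(Y, L) = 14 + L (B(Y, L) = (14 + 2*L) - L = 14 + L)
√(B(-2022/(-138), 2028) + 4290640) = √((14 + 2028) + 4290640) = √(2042 + 4290640) = √4292682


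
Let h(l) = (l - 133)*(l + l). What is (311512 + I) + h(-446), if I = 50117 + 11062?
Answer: 889159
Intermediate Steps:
h(l) = 2*l*(-133 + l) (h(l) = (-133 + l)*(2*l) = 2*l*(-133 + l))
I = 61179
(311512 + I) + h(-446) = (311512 + 61179) + 2*(-446)*(-133 - 446) = 372691 + 2*(-446)*(-579) = 372691 + 516468 = 889159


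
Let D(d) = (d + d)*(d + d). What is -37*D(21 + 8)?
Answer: -124468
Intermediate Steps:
D(d) = 4*d² (D(d) = (2*d)*(2*d) = 4*d²)
-37*D(21 + 8) = -148*(21 + 8)² = -148*29² = -148*841 = -37*3364 = -124468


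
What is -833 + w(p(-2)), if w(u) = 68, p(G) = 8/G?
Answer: -765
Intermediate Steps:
-833 + w(p(-2)) = -833 + 68 = -765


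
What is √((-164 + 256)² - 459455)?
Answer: I*√450991 ≈ 671.56*I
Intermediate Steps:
√((-164 + 256)² - 459455) = √(92² - 459455) = √(8464 - 459455) = √(-450991) = I*√450991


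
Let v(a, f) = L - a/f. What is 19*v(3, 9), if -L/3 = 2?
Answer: -361/3 ≈ -120.33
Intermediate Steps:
L = -6 (L = -3*2 = -6)
v(a, f) = -6 - a/f
19*v(3, 9) = 19*(-6 - 1*3/9) = 19*(-6 - 1*3*1/9) = 19*(-6 - 1/3) = 19*(-19/3) = -361/3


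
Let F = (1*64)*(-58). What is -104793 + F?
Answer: -108505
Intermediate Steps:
F = -3712 (F = 64*(-58) = -3712)
-104793 + F = -104793 - 3712 = -108505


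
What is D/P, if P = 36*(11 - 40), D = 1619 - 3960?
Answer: 2341/1044 ≈ 2.2423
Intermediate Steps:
D = -2341
P = -1044 (P = 36*(-29) = -1044)
D/P = -2341/(-1044) = -2341*(-1/1044) = 2341/1044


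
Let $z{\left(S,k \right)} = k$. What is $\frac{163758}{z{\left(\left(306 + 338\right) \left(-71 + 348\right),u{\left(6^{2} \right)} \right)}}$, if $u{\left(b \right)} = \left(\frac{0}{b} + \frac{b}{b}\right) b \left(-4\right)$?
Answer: $- \frac{27293}{24} \approx -1137.2$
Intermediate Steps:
$u{\left(b \right)} = - 4 b$ ($u{\left(b \right)} = \left(0 + 1\right) b \left(-4\right) = 1 b \left(-4\right) = b \left(-4\right) = - 4 b$)
$\frac{163758}{z{\left(\left(306 + 338\right) \left(-71 + 348\right),u{\left(6^{2} \right)} \right)}} = \frac{163758}{\left(-4\right) 6^{2}} = \frac{163758}{\left(-4\right) 36} = \frac{163758}{-144} = 163758 \left(- \frac{1}{144}\right) = - \frac{27293}{24}$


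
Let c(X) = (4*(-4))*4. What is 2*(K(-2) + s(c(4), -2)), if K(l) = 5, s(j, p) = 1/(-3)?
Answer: 28/3 ≈ 9.3333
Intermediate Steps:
c(X) = -64 (c(X) = -16*4 = -64)
s(j, p) = -⅓
2*(K(-2) + s(c(4), -2)) = 2*(5 - ⅓) = 2*(14/3) = 28/3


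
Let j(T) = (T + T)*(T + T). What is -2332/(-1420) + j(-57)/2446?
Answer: 3019799/434165 ≈ 6.9554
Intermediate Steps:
j(T) = 4*T**2 (j(T) = (2*T)*(2*T) = 4*T**2)
-2332/(-1420) + j(-57)/2446 = -2332/(-1420) + (4*(-57)**2)/2446 = -2332*(-1/1420) + (4*3249)*(1/2446) = 583/355 + 12996*(1/2446) = 583/355 + 6498/1223 = 3019799/434165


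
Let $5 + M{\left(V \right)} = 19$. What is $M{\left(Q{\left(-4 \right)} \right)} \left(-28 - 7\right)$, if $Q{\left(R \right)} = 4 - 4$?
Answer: $-490$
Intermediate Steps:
$Q{\left(R \right)} = 0$
$M{\left(V \right)} = 14$ ($M{\left(V \right)} = -5 + 19 = 14$)
$M{\left(Q{\left(-4 \right)} \right)} \left(-28 - 7\right) = 14 \left(-28 - 7\right) = 14 \left(-35\right) = -490$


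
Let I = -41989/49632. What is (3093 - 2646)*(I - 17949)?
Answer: -132742126793/16544 ≈ -8.0236e+6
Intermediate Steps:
I = -41989/49632 (I = -41989*1/49632 = -41989/49632 ≈ -0.84601)
(3093 - 2646)*(I - 17949) = (3093 - 2646)*(-41989/49632 - 17949) = 447*(-890886757/49632) = -132742126793/16544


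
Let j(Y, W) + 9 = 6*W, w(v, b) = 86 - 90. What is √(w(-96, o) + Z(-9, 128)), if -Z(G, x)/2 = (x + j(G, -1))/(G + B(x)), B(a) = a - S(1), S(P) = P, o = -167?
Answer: I*√20591/59 ≈ 2.4321*I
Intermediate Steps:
w(v, b) = -4
j(Y, W) = -9 + 6*W
B(a) = -1 + a (B(a) = a - 1*1 = a - 1 = -1 + a)
Z(G, x) = -2*(-15 + x)/(-1 + G + x) (Z(G, x) = -2*(x + (-9 + 6*(-1)))/(G + (-1 + x)) = -2*(x + (-9 - 6))/(-1 + G + x) = -2*(x - 15)/(-1 + G + x) = -2*(-15 + x)/(-1 + G + x))
√(w(-96, o) + Z(-9, 128)) = √(-4 + 2*(15 - 1*128)/(-1 - 9 + 128)) = √(-4 + 2*(15 - 128)/118) = √(-4 + 2*(1/118)*(-113)) = √(-4 - 113/59) = √(-349/59) = I*√20591/59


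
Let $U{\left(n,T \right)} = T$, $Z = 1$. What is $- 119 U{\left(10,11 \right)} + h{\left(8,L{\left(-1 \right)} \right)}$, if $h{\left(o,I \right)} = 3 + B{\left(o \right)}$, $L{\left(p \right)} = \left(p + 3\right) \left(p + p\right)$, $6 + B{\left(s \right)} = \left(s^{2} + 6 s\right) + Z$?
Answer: $-1199$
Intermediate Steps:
$B{\left(s \right)} = -5 + s^{2} + 6 s$ ($B{\left(s \right)} = -6 + \left(\left(s^{2} + 6 s\right) + 1\right) = -6 + \left(1 + s^{2} + 6 s\right) = -5 + s^{2} + 6 s$)
$L{\left(p \right)} = 2 p \left(3 + p\right)$ ($L{\left(p \right)} = \left(3 + p\right) 2 p = 2 p \left(3 + p\right)$)
$h{\left(o,I \right)} = -2 + o^{2} + 6 o$ ($h{\left(o,I \right)} = 3 + \left(-5 + o^{2} + 6 o\right) = -2 + o^{2} + 6 o$)
$- 119 U{\left(10,11 \right)} + h{\left(8,L{\left(-1 \right)} \right)} = \left(-119\right) 11 + \left(-2 + 8^{2} + 6 \cdot 8\right) = -1309 + \left(-2 + 64 + 48\right) = -1309 + 110 = -1199$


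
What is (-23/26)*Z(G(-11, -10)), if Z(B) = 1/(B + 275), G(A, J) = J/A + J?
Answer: -253/76050 ≈ -0.0033268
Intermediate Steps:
G(A, J) = J + J/A (G(A, J) = J/A + J = J + J/A)
Z(B) = 1/(275 + B)
(-23/26)*Z(G(-11, -10)) = (-23/26)/(275 + (-10 - 10/(-11))) = (-23*1/26)/(275 + (-10 - 10*(-1/11))) = -23/(26*(275 + (-10 + 10/11))) = -23/(26*(275 - 100/11)) = -23/(26*2925/11) = -23/26*11/2925 = -253/76050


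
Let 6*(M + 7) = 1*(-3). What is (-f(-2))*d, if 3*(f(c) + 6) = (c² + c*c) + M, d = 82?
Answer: 1435/3 ≈ 478.33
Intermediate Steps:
M = -15/2 (M = -7 + (1*(-3))/6 = -7 + (⅙)*(-3) = -7 - ½ = -15/2 ≈ -7.5000)
f(c) = -17/2 + 2*c²/3 (f(c) = -6 + ((c² + c*c) - 15/2)/3 = -6 + ((c² + c²) - 15/2)/3 = -6 + (2*c² - 15/2)/3 = -6 + (-15/2 + 2*c²)/3 = -6 + (-5/2 + 2*c²/3) = -17/2 + 2*c²/3)
(-f(-2))*d = -(-17/2 + (⅔)*(-2)²)*82 = -(-17/2 + (⅔)*4)*82 = -(-17/2 + 8/3)*82 = -1*(-35/6)*82 = (35/6)*82 = 1435/3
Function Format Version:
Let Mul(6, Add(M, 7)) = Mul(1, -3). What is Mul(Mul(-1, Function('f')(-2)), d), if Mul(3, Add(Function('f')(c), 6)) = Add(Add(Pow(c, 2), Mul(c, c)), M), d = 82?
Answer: Rational(1435, 3) ≈ 478.33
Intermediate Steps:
M = Rational(-15, 2) (M = Add(-7, Mul(Rational(1, 6), Mul(1, -3))) = Add(-7, Mul(Rational(1, 6), -3)) = Add(-7, Rational(-1, 2)) = Rational(-15, 2) ≈ -7.5000)
Function('f')(c) = Add(Rational(-17, 2), Mul(Rational(2, 3), Pow(c, 2))) (Function('f')(c) = Add(-6, Mul(Rational(1, 3), Add(Add(Pow(c, 2), Mul(c, c)), Rational(-15, 2)))) = Add(-6, Mul(Rational(1, 3), Add(Add(Pow(c, 2), Pow(c, 2)), Rational(-15, 2)))) = Add(-6, Mul(Rational(1, 3), Add(Mul(2, Pow(c, 2)), Rational(-15, 2)))) = Add(-6, Mul(Rational(1, 3), Add(Rational(-15, 2), Mul(2, Pow(c, 2))))) = Add(-6, Add(Rational(-5, 2), Mul(Rational(2, 3), Pow(c, 2)))) = Add(Rational(-17, 2), Mul(Rational(2, 3), Pow(c, 2))))
Mul(Mul(-1, Function('f')(-2)), d) = Mul(Mul(-1, Add(Rational(-17, 2), Mul(Rational(2, 3), Pow(-2, 2)))), 82) = Mul(Mul(-1, Add(Rational(-17, 2), Mul(Rational(2, 3), 4))), 82) = Mul(Mul(-1, Add(Rational(-17, 2), Rational(8, 3))), 82) = Mul(Mul(-1, Rational(-35, 6)), 82) = Mul(Rational(35, 6), 82) = Rational(1435, 3)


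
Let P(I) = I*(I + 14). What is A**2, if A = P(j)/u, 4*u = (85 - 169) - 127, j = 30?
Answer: 27878400/44521 ≈ 626.19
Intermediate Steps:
P(I) = I*(14 + I)
u = -211/4 (u = ((85 - 169) - 127)/4 = (-84 - 127)/4 = (1/4)*(-211) = -211/4 ≈ -52.750)
A = -5280/211 (A = (30*(14 + 30))/(-211/4) = (30*44)*(-4/211) = 1320*(-4/211) = -5280/211 ≈ -25.024)
A**2 = (-5280/211)**2 = 27878400/44521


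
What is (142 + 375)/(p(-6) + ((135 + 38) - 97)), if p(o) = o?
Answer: 517/70 ≈ 7.3857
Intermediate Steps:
(142 + 375)/(p(-6) + ((135 + 38) - 97)) = (142 + 375)/(-6 + ((135 + 38) - 97)) = 517/(-6 + (173 - 97)) = 517/(-6 + 76) = 517/70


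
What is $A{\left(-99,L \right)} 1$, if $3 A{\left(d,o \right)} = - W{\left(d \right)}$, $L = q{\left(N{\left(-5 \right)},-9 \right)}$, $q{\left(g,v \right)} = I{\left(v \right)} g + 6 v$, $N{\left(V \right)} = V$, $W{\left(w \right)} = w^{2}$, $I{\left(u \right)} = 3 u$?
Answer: $-3267$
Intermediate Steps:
$q{\left(g,v \right)} = 6 v + 3 g v$ ($q{\left(g,v \right)} = 3 v g + 6 v = 3 g v + 6 v = 6 v + 3 g v$)
$L = 81$ ($L = 3 \left(-9\right) \left(2 - 5\right) = 3 \left(-9\right) \left(-3\right) = 81$)
$A{\left(d,o \right)} = - \frac{d^{2}}{3}$ ($A{\left(d,o \right)} = \frac{\left(-1\right) d^{2}}{3} = - \frac{d^{2}}{3}$)
$A{\left(-99,L \right)} 1 = - \frac{\left(-99\right)^{2}}{3} \cdot 1 = \left(- \frac{1}{3}\right) 9801 \cdot 1 = \left(-3267\right) 1 = -3267$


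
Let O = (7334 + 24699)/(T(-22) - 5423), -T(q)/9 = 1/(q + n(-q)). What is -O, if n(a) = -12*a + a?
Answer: 2818904/477221 ≈ 5.9069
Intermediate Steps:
n(a) = -11*a
T(q) = -3/(4*q) (T(q) = -9/(q - (-11)*q) = -9/(q + 11*q) = -9*1/(12*q) = -3/(4*q))
O = -2818904/477221 (O = (7334 + 24699)/(-¾/(-22) - 5423) = 32033/(-¾*(-1/22) - 5423) = 32033/(3/88 - 5423) = 32033/(-477221/88) = 32033*(-88/477221) = -2818904/477221 ≈ -5.9069)
-O = -1*(-2818904/477221) = 2818904/477221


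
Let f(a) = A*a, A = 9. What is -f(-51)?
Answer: 459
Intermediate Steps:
f(a) = 9*a
-f(-51) = -9*(-51) = -1*(-459) = 459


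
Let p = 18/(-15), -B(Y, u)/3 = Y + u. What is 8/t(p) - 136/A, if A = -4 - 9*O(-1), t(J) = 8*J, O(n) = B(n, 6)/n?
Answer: 121/834 ≈ 0.14508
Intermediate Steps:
B(Y, u) = -3*Y - 3*u (B(Y, u) = -3*(Y + u) = -3*Y - 3*u)
O(n) = (-18 - 3*n)/n (O(n) = (-3*n - 3*6)/n = (-3*n - 18)/n = (-18 - 3*n)/n)
p = -6/5 (p = 18*(-1/15) = -6/5 ≈ -1.2000)
A = -139 (A = -4 - 9*(-3 - 18/(-1)) = -4 - 9*(-3 - 18*(-1)) = -4 - 9*(-3 + 18) = -4 - 9*15 = -4 - 135 = -139)
8/t(p) - 136/A = 8/((8*(-6/5))) - 136/(-139) = 8/(-48/5) - 136*(-1/139) = 8*(-5/48) + 136/139 = -⅚ + 136/139 = 121/834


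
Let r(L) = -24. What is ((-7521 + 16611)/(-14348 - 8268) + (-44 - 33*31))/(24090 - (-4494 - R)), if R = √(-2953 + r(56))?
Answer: -86253513426/2309794789291 + 12070181*I*√2977/9239179157164 ≈ -0.037342 + 7.128e-5*I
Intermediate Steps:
R = I*√2977 (R = √(-2953 - 24) = √(-2977) = I*√2977 ≈ 54.562*I)
((-7521 + 16611)/(-14348 - 8268) + (-44 - 33*31))/(24090 - (-4494 - R)) = ((-7521 + 16611)/(-14348 - 8268) + (-44 - 33*31))/(24090 - (-4494 - I*√2977)) = (9090/(-22616) + (-44 - 1023))/(24090 - (-4494 - I*√2977)) = (9090*(-1/22616) - 1067)/(24090 + (4494 + I*√2977)) = (-4545/11308 - 1067)/(28584 + I*√2977) = -12070181/(11308*(28584 + I*√2977))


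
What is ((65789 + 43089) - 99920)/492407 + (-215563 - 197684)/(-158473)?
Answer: 204905316663/78033214511 ≈ 2.6259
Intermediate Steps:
((65789 + 43089) - 99920)/492407 + (-215563 - 197684)/(-158473) = (108878 - 99920)*(1/492407) - 413247*(-1/158473) = 8958*(1/492407) + 413247/158473 = 8958/492407 + 413247/158473 = 204905316663/78033214511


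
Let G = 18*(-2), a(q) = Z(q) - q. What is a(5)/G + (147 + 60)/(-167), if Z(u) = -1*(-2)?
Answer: -2317/2004 ≈ -1.1562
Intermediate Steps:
Z(u) = 2
a(q) = 2 - q
G = -36
a(5)/G + (147 + 60)/(-167) = (2 - 1*5)/(-36) + (147 + 60)/(-167) = (2 - 5)*(-1/36) + 207*(-1/167) = -3*(-1/36) - 207/167 = 1/12 - 207/167 = -2317/2004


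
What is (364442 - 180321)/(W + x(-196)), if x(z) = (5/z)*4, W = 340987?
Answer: 9021929/16708358 ≈ 0.53996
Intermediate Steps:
x(z) = 20/z (x(z) = (5/z)*4 = 20/z)
(364442 - 180321)/(W + x(-196)) = (364442 - 180321)/(340987 + 20/(-196)) = 184121/(340987 + 20*(-1/196)) = 184121/(340987 - 5/49) = 184121/(16708358/49) = 184121*(49/16708358) = 9021929/16708358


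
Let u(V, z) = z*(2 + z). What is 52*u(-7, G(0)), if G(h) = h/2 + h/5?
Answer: 0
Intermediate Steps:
G(h) = 7*h/10 (G(h) = h*(½) + h*(⅕) = h/2 + h/5 = 7*h/10)
52*u(-7, G(0)) = 52*(((7/10)*0)*(2 + (7/10)*0)) = 52*(0*(2 + 0)) = 52*(0*2) = 52*0 = 0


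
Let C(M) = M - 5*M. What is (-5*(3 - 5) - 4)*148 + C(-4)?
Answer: 904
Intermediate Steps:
C(M) = -4*M
(-5*(3 - 5) - 4)*148 + C(-4) = (-5*(3 - 5) - 4)*148 - 4*(-4) = (-5*(-2) - 4)*148 + 16 = (10 - 4)*148 + 16 = 6*148 + 16 = 888 + 16 = 904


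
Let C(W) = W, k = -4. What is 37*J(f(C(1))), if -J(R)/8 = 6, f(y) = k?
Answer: -1776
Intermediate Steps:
f(y) = -4
J(R) = -48 (J(R) = -8*6 = -48)
37*J(f(C(1))) = 37*(-48) = -1776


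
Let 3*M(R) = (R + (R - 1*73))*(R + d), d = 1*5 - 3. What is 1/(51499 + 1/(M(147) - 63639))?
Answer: 157988/8136224009 ≈ 1.9418e-5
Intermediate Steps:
d = 2 (d = 5 - 3 = 2)
M(R) = (-73 + 2*R)*(2 + R)/3 (M(R) = ((R + (R - 1*73))*(R + 2))/3 = ((R + (R - 73))*(2 + R))/3 = ((R + (-73 + R))*(2 + R))/3 = ((-73 + 2*R)*(2 + R))/3 = (-73 + 2*R)*(2 + R)/3)
1/(51499 + 1/(M(147) - 63639)) = 1/(51499 + 1/((-146/3 - 23*147 + (⅔)*147²) - 63639)) = 1/(51499 + 1/((-146/3 - 3381 + (⅔)*21609) - 63639)) = 1/(51499 + 1/((-146/3 - 3381 + 14406) - 63639)) = 1/(51499 + 1/(32929/3 - 63639)) = 1/(51499 + 1/(-157988/3)) = 1/(51499 - 3/157988) = 1/(8136224009/157988) = 157988/8136224009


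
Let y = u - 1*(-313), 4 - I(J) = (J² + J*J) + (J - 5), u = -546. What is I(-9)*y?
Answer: 33552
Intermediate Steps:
I(J) = 9 - J - 2*J² (I(J) = 4 - ((J² + J*J) + (J - 5)) = 4 - ((J² + J²) + (-5 + J)) = 4 - (2*J² + (-5 + J)) = 4 - (-5 + J + 2*J²) = 4 + (5 - J - 2*J²) = 9 - J - 2*J²)
y = -233 (y = -546 - 1*(-313) = -546 + 313 = -233)
I(-9)*y = (9 - 1*(-9) - 2*(-9)²)*(-233) = (9 + 9 - 2*81)*(-233) = (9 + 9 - 162)*(-233) = -144*(-233) = 33552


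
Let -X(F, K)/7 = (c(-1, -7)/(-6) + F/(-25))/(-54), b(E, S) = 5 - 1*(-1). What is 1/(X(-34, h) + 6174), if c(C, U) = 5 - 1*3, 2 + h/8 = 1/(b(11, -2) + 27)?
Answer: 4050/25005239 ≈ 0.00016197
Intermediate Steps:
b(E, S) = 6 (b(E, S) = 5 + 1 = 6)
h = -520/33 (h = -16 + 8/(6 + 27) = -16 + 8/33 = -520/33 ≈ -15.758)
c(C, U) = 2 (c(C, U) = 5 - 3 = 2)
X(F, K) = -7/162 - 7*F/1350 (X(F, K) = -7*(2/(-6) + F/(-25))/(-54) = -7*(2*(-⅙) + F*(-1/25))*(-1)/54 = -7*(-⅓ - F/25)*(-1)/54 = -7*(1/162 + F/1350) = -7/162 - 7*F/1350)
1/(X(-34, h) + 6174) = 1/((-7/162 - 7/1350*(-34)) + 6174) = 1/((-7/162 + 119/675) + 6174) = 1/(539/4050 + 6174) = 1/(25005239/4050) = 4050/25005239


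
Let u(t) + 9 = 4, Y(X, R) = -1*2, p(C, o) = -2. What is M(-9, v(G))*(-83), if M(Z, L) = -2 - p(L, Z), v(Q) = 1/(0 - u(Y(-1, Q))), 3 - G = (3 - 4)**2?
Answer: 0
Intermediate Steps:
Y(X, R) = -2
u(t) = -5 (u(t) = -9 + 4 = -5)
G = 2 (G = 3 - (3 - 4)**2 = 3 - 1*(-1)**2 = 3 - 1*1 = 3 - 1 = 2)
v(Q) = 1/5 (v(Q) = 1/(0 - 1*(-5)) = 1/(0 + 5) = 1/5)
M(Z, L) = 0 (M(Z, L) = -2 - 1*(-2) = -2 + 2 = 0)
M(-9, v(G))*(-83) = 0*(-83) = 0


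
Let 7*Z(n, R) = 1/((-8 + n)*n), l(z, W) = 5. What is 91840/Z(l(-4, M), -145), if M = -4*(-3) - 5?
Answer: -9643200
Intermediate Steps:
M = 7 (M = 12 - 5 = 7)
Z(n, R) = 1/(7*n*(-8 + n)) (Z(n, R) = 1/(7*(((-8 + n)*n))) = 1/(7*((n*(-8 + n)))) = (1/(n*(-8 + n)))/7 = 1/(7*n*(-8 + n)))
91840/Z(l(-4, M), -145) = 91840/(((⅐)/(5*(-8 + 5)))) = 91840/(((⅐)*(⅕)/(-3))) = 91840/(((⅐)*(⅕)*(-⅓))) = 91840/(-1/105) = 91840*(-105) = -9643200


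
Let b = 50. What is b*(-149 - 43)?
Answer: -9600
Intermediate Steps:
b*(-149 - 43) = 50*(-149 - 43) = 50*(-192) = -9600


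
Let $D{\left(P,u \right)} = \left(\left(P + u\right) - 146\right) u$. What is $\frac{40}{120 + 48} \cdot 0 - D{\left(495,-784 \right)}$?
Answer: $-341040$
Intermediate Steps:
$D{\left(P,u \right)} = u \left(-146 + P + u\right)$ ($D{\left(P,u \right)} = \left(-146 + P + u\right) u = u \left(-146 + P + u\right)$)
$\frac{40}{120 + 48} \cdot 0 - D{\left(495,-784 \right)} = \frac{40}{120 + 48} \cdot 0 - - 784 \left(-146 + 495 - 784\right) = \frac{40}{168} \cdot 0 - \left(-784\right) \left(-435\right) = 40 \cdot \frac{1}{168} \cdot 0 - 341040 = \frac{5}{21} \cdot 0 - 341040 = 0 - 341040 = -341040$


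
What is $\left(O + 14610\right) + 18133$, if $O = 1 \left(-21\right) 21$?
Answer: $32302$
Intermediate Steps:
$O = -441$ ($O = \left(-21\right) 21 = -441$)
$\left(O + 14610\right) + 18133 = \left(-441 + 14610\right) + 18133 = 14169 + 18133 = 32302$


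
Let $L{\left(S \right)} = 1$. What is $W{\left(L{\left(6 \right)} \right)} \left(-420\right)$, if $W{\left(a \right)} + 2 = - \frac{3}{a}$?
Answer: $2100$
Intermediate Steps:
$W{\left(a \right)} = -2 - \frac{3}{a}$
$W{\left(L{\left(6 \right)} \right)} \left(-420\right) = \left(-2 - \frac{3}{1}\right) \left(-420\right) = \left(-2 - 3\right) \left(-420\right) = \left(-5\right) \left(-420\right) = 2100$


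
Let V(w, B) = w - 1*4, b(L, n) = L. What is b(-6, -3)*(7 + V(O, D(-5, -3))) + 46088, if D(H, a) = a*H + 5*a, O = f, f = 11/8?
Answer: 184247/4 ≈ 46062.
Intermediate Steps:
f = 11/8 (f = 11*(1/8) = 11/8 ≈ 1.3750)
O = 11/8 ≈ 1.3750
D(H, a) = 5*a + H*a (D(H, a) = H*a + 5*a = 5*a + H*a)
V(w, B) = -4 + w (V(w, B) = w - 4 = -4 + w)
b(-6, -3)*(7 + V(O, D(-5, -3))) + 46088 = -6*(7 + (-4 + 11/8)) + 46088 = -6*(7 - 21/8) + 46088 = -6*35/8 + 46088 = -105/4 + 46088 = 184247/4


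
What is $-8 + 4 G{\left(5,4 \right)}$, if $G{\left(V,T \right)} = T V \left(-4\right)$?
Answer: $-328$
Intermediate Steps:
$G{\left(V,T \right)} = - 4 T V$
$-8 + 4 G{\left(5,4 \right)} = -8 + 4 \left(\left(-4\right) 4 \cdot 5\right) = -8 + 4 \left(-80\right) = -8 - 320 = -328$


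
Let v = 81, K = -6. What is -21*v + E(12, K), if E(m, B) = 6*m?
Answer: -1629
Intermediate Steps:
-21*v + E(12, K) = -21*81 + 6*12 = -1701 + 72 = -1629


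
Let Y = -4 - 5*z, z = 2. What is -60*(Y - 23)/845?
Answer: 444/169 ≈ 2.6272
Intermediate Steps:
Y = -14 (Y = -4 - 5*2 = -4 - 10 = -14)
-60*(Y - 23)/845 = -60*(-14 - 23)/845 = -60*(-37)*(1/845) = 2220*(1/845) = 444/169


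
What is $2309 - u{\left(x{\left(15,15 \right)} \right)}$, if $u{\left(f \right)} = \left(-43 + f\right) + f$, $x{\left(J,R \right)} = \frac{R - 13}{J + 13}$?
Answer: $\frac{16463}{7} \approx 2351.9$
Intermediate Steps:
$x{\left(J,R \right)} = \frac{-13 + R}{13 + J}$
$u{\left(f \right)} = -43 + 2 f$
$2309 - u{\left(x{\left(15,15 \right)} \right)} = 2309 - \left(-43 + 2 \frac{-13 + 15}{13 + 15}\right) = 2309 - \left(-43 + 2 \cdot \frac{1}{28} \cdot 2\right) = 2309 - \left(-43 + 2 \cdot \frac{1}{14}\right) = 2309 - \left(-43 + \frac{1}{7}\right) = 2309 - - \frac{300}{7} = 2309 + \frac{300}{7} = \frac{16463}{7}$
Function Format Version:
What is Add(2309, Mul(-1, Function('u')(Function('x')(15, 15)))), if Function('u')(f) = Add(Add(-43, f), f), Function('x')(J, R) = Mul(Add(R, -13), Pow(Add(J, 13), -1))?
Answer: Rational(16463, 7) ≈ 2351.9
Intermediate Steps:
Function('x')(J, R) = Mul(Pow(Add(13, J), -1), Add(-13, R)) (Function('x')(J, R) = Mul(Add(-13, R), Pow(Add(13, J), -1)) = Mul(Pow(Add(13, J), -1), Add(-13, R)))
Function('u')(f) = Add(-43, Mul(2, f))
Add(2309, Mul(-1, Function('u')(Function('x')(15, 15)))) = Add(2309, Mul(-1, Add(-43, Mul(2, Mul(Pow(Add(13, 15), -1), Add(-13, 15)))))) = Add(2309, Mul(-1, Add(-43, Mul(2, Mul(Pow(28, -1), 2))))) = Add(2309, Mul(-1, Add(-43, Mul(2, Mul(Rational(1, 28), 2))))) = Add(2309, Mul(-1, Add(-43, Mul(2, Rational(1, 14))))) = Add(2309, Mul(-1, Add(-43, Rational(1, 7)))) = Add(2309, Mul(-1, Rational(-300, 7))) = Add(2309, Rational(300, 7)) = Rational(16463, 7)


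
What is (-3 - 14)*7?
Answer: -119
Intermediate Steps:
(-3 - 14)*7 = -17*7 = -119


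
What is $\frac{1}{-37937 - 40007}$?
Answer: $- \frac{1}{77944} \approx -1.283 \cdot 10^{-5}$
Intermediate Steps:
$\frac{1}{-37937 - 40007} = \frac{1}{-77944} = - \frac{1}{77944}$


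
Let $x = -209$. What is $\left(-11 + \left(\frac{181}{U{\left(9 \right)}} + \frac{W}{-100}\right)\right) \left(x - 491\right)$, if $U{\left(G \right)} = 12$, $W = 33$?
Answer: $- \frac{7882}{3} \approx -2627.3$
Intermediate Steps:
$\left(-11 + \left(\frac{181}{U{\left(9 \right)}} + \frac{W}{-100}\right)\right) \left(x - 491\right) = \left(-11 + \left(\frac{181}{12} + \frac{33}{-100}\right)\right) \left(-209 - 491\right) = \left(-11 + \left(181 \cdot \frac{1}{12} + 33 \left(- \frac{1}{100}\right)\right)\right) \left(-700\right) = \left(-11 + \left(\frac{181}{12} - \frac{33}{100}\right)\right) \left(-700\right) = \left(-11 + \frac{2213}{150}\right) \left(-700\right) = \frac{563}{150} \left(-700\right) = - \frac{7882}{3}$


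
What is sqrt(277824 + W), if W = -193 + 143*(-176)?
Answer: sqrt(252463) ≈ 502.46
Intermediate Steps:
W = -25361 (W = -193 - 25168 = -25361)
sqrt(277824 + W) = sqrt(277824 - 25361) = sqrt(252463)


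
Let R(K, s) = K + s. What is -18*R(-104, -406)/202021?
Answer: 9180/202021 ≈ 0.045441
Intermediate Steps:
-18*R(-104, -406)/202021 = -18*(-104 - 406)/202021 = -(-9180)/202021 = -18*(-510/202021) = 9180/202021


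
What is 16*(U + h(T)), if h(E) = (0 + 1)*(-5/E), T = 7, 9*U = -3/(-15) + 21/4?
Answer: -548/315 ≈ -1.7397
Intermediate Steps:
U = 109/180 (U = (-3/(-15) + 21/4)/9 = (-3*(-1/15) + 21*(1/4))/9 = (1/5 + 21/4)/9 = (1/9)*(109/20) = 109/180 ≈ 0.60556)
h(E) = -5/E (h(E) = 1*(-5/E) = -5/E)
16*(U + h(T)) = 16*(109/180 - 5/7) = 16*(-137/1260) = -548/315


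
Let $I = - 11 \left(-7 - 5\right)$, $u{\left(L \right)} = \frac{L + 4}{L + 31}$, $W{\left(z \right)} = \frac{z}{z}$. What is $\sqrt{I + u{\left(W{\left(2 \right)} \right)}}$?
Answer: $\frac{\sqrt{8458}}{8} \approx 11.496$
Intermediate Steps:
$W{\left(z \right)} = 1$
$u{\left(L \right)} = \frac{4 + L}{31 + L}$
$I = 132$ ($I = \left(-11\right) \left(-12\right) = 132$)
$\sqrt{I + u{\left(W{\left(2 \right)} \right)}} = \sqrt{132 + \frac{4 + 1}{31 + 1}} = \sqrt{132 + \frac{1}{32} \cdot 5} = \sqrt{132 + \frac{5}{32}} = \sqrt{\frac{4229}{32}} = \frac{\sqrt{8458}}{8}$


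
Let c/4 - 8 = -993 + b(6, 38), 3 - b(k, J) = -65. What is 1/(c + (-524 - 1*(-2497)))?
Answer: -1/1695 ≈ -0.00058997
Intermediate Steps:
b(k, J) = 68 (b(k, J) = 3 - 1*(-65) = 3 + 65 = 68)
c = -3668 (c = 32 + 4*(-993 + 68) = 32 + 4*(-925) = 32 - 3700 = -3668)
1/(c + (-524 - 1*(-2497))) = 1/(-3668 + (-524 - 1*(-2497))) = 1/(-3668 + (-524 + 2497)) = 1/(-3668 + 1973) = 1/(-1695) = -1/1695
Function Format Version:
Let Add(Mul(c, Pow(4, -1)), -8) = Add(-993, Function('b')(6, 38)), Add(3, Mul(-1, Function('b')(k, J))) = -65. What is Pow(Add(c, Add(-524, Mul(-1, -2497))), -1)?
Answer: Rational(-1, 1695) ≈ -0.00058997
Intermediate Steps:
Function('b')(k, J) = 68 (Function('b')(k, J) = Add(3, Mul(-1, -65)) = Add(3, 65) = 68)
c = -3668 (c = Add(32, Mul(4, Add(-993, 68))) = Add(32, Mul(4, -925)) = Add(32, -3700) = -3668)
Pow(Add(c, Add(-524, Mul(-1, -2497))), -1) = Pow(Add(-3668, Add(-524, Mul(-1, -2497))), -1) = Pow(Add(-3668, Add(-524, 2497)), -1) = Pow(Add(-3668, 1973), -1) = Pow(-1695, -1) = Rational(-1, 1695)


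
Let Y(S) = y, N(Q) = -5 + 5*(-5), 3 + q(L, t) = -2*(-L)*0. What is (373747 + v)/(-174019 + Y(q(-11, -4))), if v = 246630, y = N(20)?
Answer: -620377/174049 ≈ -3.5644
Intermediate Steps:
q(L, t) = -3 (q(L, t) = -3 - 2*(-L)*0 = -3 - 2*0 = -3 + 0 = -3)
N(Q) = -30 (N(Q) = -5 - 25 = -30)
y = -30
Y(S) = -30
(373747 + v)/(-174019 + Y(q(-11, -4))) = (373747 + 246630)/(-174019 - 30) = 620377/(-174049) = 620377*(-1/174049) = -620377/174049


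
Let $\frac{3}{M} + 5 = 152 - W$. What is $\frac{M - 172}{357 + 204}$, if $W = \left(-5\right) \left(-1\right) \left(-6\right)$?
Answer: $- \frac{10147}{33099} \approx -0.30657$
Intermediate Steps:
$W = -30$ ($W = 5 \left(-6\right) = -30$)
$M = \frac{1}{59}$ ($M = \frac{3}{-5 + \left(152 - -30\right)} = \frac{3}{-5 + \left(152 + 30\right)} = \frac{3}{-5 + 182} = \frac{3}{177} = 3 \cdot \frac{1}{177} = \frac{1}{59} \approx 0.016949$)
$\frac{M - 172}{357 + 204} = \frac{\frac{1}{59} - 172}{357 + 204} = - \frac{10147}{59 \cdot 561} = \left(- \frac{10147}{59}\right) \frac{1}{561} = - \frac{10147}{33099}$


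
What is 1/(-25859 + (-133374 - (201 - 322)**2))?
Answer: -1/173874 ≈ -5.7513e-6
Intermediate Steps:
1/(-25859 + (-133374 - (201 - 322)**2)) = 1/(-25859 + (-133374 - 1*(-121)**2)) = 1/(-25859 + (-133374 - 1*14641)) = 1/(-25859 + (-133374 - 14641)) = 1/(-25859 - 148015) = 1/(-173874) = -1/173874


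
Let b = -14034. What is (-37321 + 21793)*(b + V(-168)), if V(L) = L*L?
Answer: -220342320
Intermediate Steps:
V(L) = L²
(-37321 + 21793)*(b + V(-168)) = (-37321 + 21793)*(-14034 + (-168)²) = -15528*(-14034 + 28224) = -15528*14190 = -220342320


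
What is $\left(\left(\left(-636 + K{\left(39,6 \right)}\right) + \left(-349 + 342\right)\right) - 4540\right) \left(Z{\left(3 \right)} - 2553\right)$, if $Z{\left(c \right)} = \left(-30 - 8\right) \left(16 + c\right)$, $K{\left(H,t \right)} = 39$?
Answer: $16846600$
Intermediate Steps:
$Z{\left(c \right)} = -608 - 38 c$ ($Z{\left(c \right)} = - 38 \left(16 + c\right) = -608 - 38 c$)
$\left(\left(\left(-636 + K{\left(39,6 \right)}\right) + \left(-349 + 342\right)\right) - 4540\right) \left(Z{\left(3 \right)} - 2553\right) = \left(\left(\left(-636 + 39\right) + \left(-349 + 342\right)\right) - 4540\right) \left(\left(-608 - 114\right) - 2553\right) = \left(\left(-597 - 7\right) - 4540\right) \left(\left(-608 - 114\right) - 2553\right) = \left(-604 - 4540\right) \left(-722 - 2553\right) = \left(-5144\right) \left(-3275\right) = 16846600$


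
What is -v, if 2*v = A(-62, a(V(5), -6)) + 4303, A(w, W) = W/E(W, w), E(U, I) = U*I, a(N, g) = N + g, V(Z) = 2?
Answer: -266785/124 ≈ -2151.5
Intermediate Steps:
E(U, I) = I*U
A(w, W) = 1/w (A(w, W) = W/((w*W)) = W/((W*w)) = W*(1/(W*w)) = 1/w)
v = 266785/124 (v = (1/(-62) + 4303)/2 = (-1/62 + 4303)/2 = (1/2)*(266785/62) = 266785/124 ≈ 2151.5)
-v = -1*266785/124 = -266785/124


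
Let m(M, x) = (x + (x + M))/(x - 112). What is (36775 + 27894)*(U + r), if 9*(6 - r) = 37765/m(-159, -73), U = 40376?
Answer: 1343331176297/549 ≈ 2.4469e+9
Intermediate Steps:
m(M, x) = (M + 2*x)/(-112 + x) (m(M, x) = (x + (M + x))/(-112 + x) = (M + 2*x)/(-112 + x))
r = -1394011/549 (r = 6 - 37765/(9*((-159 + 2*(-73))/(-112 - 73))) = 6 - 37765/(9*((-159 - 146)/(-185))) = 6 - 37765/(9*((-1/185*(-305)))) = 6 - 37765/(9*61/37) = 6 - 37765*37/(9*61) = 6 - ⅑*1397305/61 = 6 - 1397305/549 = -1394011/549 ≈ -2539.2)
(36775 + 27894)*(U + r) = (36775 + 27894)*(40376 - 1394011/549) = 64669*(20772413/549) = 1343331176297/549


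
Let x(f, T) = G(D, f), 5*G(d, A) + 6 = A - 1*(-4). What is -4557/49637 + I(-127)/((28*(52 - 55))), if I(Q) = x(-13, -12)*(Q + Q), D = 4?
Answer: -129953/14182 ≈ -9.1632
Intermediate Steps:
G(d, A) = -2/5 + A/5 (G(d, A) = -6/5 + (A - 1*(-4))/5 = -6/5 + (A + 4)/5 = -6/5 + (4 + A)/5 = -6/5 + (4/5 + A/5) = -2/5 + A/5)
x(f, T) = -2/5 + f/5
I(Q) = -6*Q (I(Q) = (-2/5 + (1/5)*(-13))*(Q + Q) = (-2/5 - 13/5)*(2*Q) = -6*Q)
-4557/49637 + I(-127)/((28*(52 - 55))) = -4557/49637 + (-6*(-127))/((28*(52 - 55))) = -4557*1/49637 + 762/((28*(-3))) = -93/1013 + 762/(-84) = -93/1013 + 762*(-1/84) = -93/1013 - 127/14 = -129953/14182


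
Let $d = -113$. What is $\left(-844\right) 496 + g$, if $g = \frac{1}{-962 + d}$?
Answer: $- \frac{450020801}{1075} \approx -4.1862 \cdot 10^{5}$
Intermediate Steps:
$g = - \frac{1}{1075}$ ($g = \frac{1}{-962 - 113} = \frac{1}{-1075} = - \frac{1}{1075} \approx -0.00093023$)
$\left(-844\right) 496 + g = \left(-844\right) 496 - \frac{1}{1075} = -418624 - \frac{1}{1075} = - \frac{450020801}{1075}$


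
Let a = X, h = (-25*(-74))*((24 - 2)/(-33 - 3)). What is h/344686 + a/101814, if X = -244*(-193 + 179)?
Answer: 1593511489/52640790606 ≈ 0.030271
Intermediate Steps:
h = -10175/9 (h = 1850*(22/(-36)) = 1850*(22*(-1/36)) = 1850*(-11/18) = -10175/9 ≈ -1130.6)
X = 3416 (X = -244*(-14) = 3416)
a = 3416
h/344686 + a/101814 = -10175/9/344686 + 3416/101814 = -10175/9*1/344686 + 3416*(1/101814) = -10175/3102174 + 1708/50907 = 1593511489/52640790606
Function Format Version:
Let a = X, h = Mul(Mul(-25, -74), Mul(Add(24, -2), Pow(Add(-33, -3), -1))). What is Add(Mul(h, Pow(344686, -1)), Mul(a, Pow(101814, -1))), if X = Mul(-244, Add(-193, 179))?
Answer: Rational(1593511489, 52640790606) ≈ 0.030271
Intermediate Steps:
h = Rational(-10175, 9) (h = Mul(1850, Mul(22, Pow(-36, -1))) = Mul(1850, Mul(22, Rational(-1, 36))) = Mul(1850, Rational(-11, 18)) = Rational(-10175, 9) ≈ -1130.6)
X = 3416 (X = Mul(-244, -14) = 3416)
a = 3416
Add(Mul(h, Pow(344686, -1)), Mul(a, Pow(101814, -1))) = Add(Mul(Rational(-10175, 9), Pow(344686, -1)), Mul(3416, Pow(101814, -1))) = Add(Mul(Rational(-10175, 9), Rational(1, 344686)), Mul(3416, Rational(1, 101814))) = Add(Rational(-10175, 3102174), Rational(1708, 50907)) = Rational(1593511489, 52640790606)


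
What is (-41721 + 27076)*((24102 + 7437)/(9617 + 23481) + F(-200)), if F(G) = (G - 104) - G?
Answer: 49949013185/33098 ≈ 1.5091e+6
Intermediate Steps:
F(G) = -104 (F(G) = (-104 + G) - G = -104)
(-41721 + 27076)*((24102 + 7437)/(9617 + 23481) + F(-200)) = (-41721 + 27076)*((24102 + 7437)/(9617 + 23481) - 104) = -14645*(31539/33098 - 104) = -14645*(-3410653/33098) = 49949013185/33098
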